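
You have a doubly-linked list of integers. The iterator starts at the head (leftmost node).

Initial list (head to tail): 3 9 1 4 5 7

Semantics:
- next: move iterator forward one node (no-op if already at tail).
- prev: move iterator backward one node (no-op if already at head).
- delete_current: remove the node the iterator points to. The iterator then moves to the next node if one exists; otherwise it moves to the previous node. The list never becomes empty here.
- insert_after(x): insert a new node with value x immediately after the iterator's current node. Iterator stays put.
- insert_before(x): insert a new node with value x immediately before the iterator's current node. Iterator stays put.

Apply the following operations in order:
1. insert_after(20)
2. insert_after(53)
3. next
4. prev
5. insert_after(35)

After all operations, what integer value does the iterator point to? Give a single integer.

Answer: 3

Derivation:
After 1 (insert_after(20)): list=[3, 20, 9, 1, 4, 5, 7] cursor@3
After 2 (insert_after(53)): list=[3, 53, 20, 9, 1, 4, 5, 7] cursor@3
After 3 (next): list=[3, 53, 20, 9, 1, 4, 5, 7] cursor@53
After 4 (prev): list=[3, 53, 20, 9, 1, 4, 5, 7] cursor@3
After 5 (insert_after(35)): list=[3, 35, 53, 20, 9, 1, 4, 5, 7] cursor@3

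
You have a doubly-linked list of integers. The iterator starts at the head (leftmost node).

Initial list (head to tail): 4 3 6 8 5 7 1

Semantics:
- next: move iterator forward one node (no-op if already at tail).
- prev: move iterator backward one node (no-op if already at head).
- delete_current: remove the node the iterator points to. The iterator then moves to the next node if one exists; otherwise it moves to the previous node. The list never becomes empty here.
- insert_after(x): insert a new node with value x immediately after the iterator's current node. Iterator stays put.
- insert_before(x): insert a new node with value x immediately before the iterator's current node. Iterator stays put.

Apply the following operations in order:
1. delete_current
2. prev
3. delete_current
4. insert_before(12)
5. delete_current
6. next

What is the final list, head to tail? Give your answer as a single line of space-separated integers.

After 1 (delete_current): list=[3, 6, 8, 5, 7, 1] cursor@3
After 2 (prev): list=[3, 6, 8, 5, 7, 1] cursor@3
After 3 (delete_current): list=[6, 8, 5, 7, 1] cursor@6
After 4 (insert_before(12)): list=[12, 6, 8, 5, 7, 1] cursor@6
After 5 (delete_current): list=[12, 8, 5, 7, 1] cursor@8
After 6 (next): list=[12, 8, 5, 7, 1] cursor@5

Answer: 12 8 5 7 1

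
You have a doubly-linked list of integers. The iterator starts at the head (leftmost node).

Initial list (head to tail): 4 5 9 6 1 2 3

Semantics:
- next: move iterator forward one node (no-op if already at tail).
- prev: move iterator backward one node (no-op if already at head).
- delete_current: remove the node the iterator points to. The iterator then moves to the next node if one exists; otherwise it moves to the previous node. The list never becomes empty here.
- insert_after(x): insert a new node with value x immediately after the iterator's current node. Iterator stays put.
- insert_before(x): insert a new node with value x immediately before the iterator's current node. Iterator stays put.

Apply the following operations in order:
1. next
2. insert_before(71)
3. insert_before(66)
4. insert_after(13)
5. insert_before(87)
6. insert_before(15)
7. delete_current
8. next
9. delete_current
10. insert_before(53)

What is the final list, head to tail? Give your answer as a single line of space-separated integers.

Answer: 4 71 66 87 15 13 53 6 1 2 3

Derivation:
After 1 (next): list=[4, 5, 9, 6, 1, 2, 3] cursor@5
After 2 (insert_before(71)): list=[4, 71, 5, 9, 6, 1, 2, 3] cursor@5
After 3 (insert_before(66)): list=[4, 71, 66, 5, 9, 6, 1, 2, 3] cursor@5
After 4 (insert_after(13)): list=[4, 71, 66, 5, 13, 9, 6, 1, 2, 3] cursor@5
After 5 (insert_before(87)): list=[4, 71, 66, 87, 5, 13, 9, 6, 1, 2, 3] cursor@5
After 6 (insert_before(15)): list=[4, 71, 66, 87, 15, 5, 13, 9, 6, 1, 2, 3] cursor@5
After 7 (delete_current): list=[4, 71, 66, 87, 15, 13, 9, 6, 1, 2, 3] cursor@13
After 8 (next): list=[4, 71, 66, 87, 15, 13, 9, 6, 1, 2, 3] cursor@9
After 9 (delete_current): list=[4, 71, 66, 87, 15, 13, 6, 1, 2, 3] cursor@6
After 10 (insert_before(53)): list=[4, 71, 66, 87, 15, 13, 53, 6, 1, 2, 3] cursor@6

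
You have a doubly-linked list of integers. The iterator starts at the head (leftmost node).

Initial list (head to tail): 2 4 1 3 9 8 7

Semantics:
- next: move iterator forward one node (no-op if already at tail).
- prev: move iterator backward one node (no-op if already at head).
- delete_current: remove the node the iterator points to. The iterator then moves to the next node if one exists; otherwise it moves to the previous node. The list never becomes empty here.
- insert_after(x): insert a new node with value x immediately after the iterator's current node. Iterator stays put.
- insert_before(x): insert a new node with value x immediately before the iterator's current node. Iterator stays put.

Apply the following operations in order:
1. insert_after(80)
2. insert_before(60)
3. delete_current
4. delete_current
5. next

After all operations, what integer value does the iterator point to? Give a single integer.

After 1 (insert_after(80)): list=[2, 80, 4, 1, 3, 9, 8, 7] cursor@2
After 2 (insert_before(60)): list=[60, 2, 80, 4, 1, 3, 9, 8, 7] cursor@2
After 3 (delete_current): list=[60, 80, 4, 1, 3, 9, 8, 7] cursor@80
After 4 (delete_current): list=[60, 4, 1, 3, 9, 8, 7] cursor@4
After 5 (next): list=[60, 4, 1, 3, 9, 8, 7] cursor@1

Answer: 1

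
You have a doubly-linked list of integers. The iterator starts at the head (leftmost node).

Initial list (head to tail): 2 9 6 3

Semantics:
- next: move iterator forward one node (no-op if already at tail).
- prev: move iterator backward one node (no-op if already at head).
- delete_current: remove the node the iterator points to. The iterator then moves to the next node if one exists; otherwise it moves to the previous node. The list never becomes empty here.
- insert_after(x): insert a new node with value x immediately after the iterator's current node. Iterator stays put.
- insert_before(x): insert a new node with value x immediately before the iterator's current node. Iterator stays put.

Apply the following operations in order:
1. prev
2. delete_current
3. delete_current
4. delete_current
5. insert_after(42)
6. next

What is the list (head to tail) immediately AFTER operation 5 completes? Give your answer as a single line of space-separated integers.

Answer: 3 42

Derivation:
After 1 (prev): list=[2, 9, 6, 3] cursor@2
After 2 (delete_current): list=[9, 6, 3] cursor@9
After 3 (delete_current): list=[6, 3] cursor@6
After 4 (delete_current): list=[3] cursor@3
After 5 (insert_after(42)): list=[3, 42] cursor@3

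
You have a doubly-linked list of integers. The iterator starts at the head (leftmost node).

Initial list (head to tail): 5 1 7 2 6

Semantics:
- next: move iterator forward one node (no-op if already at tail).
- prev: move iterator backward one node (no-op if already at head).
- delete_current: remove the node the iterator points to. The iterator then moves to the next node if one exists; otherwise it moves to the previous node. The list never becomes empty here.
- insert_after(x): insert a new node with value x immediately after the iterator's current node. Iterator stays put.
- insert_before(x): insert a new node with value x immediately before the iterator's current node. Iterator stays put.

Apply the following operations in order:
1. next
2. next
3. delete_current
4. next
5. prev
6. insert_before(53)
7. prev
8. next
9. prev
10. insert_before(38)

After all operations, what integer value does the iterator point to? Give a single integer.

After 1 (next): list=[5, 1, 7, 2, 6] cursor@1
After 2 (next): list=[5, 1, 7, 2, 6] cursor@7
After 3 (delete_current): list=[5, 1, 2, 6] cursor@2
After 4 (next): list=[5, 1, 2, 6] cursor@6
After 5 (prev): list=[5, 1, 2, 6] cursor@2
After 6 (insert_before(53)): list=[5, 1, 53, 2, 6] cursor@2
After 7 (prev): list=[5, 1, 53, 2, 6] cursor@53
After 8 (next): list=[5, 1, 53, 2, 6] cursor@2
After 9 (prev): list=[5, 1, 53, 2, 6] cursor@53
After 10 (insert_before(38)): list=[5, 1, 38, 53, 2, 6] cursor@53

Answer: 53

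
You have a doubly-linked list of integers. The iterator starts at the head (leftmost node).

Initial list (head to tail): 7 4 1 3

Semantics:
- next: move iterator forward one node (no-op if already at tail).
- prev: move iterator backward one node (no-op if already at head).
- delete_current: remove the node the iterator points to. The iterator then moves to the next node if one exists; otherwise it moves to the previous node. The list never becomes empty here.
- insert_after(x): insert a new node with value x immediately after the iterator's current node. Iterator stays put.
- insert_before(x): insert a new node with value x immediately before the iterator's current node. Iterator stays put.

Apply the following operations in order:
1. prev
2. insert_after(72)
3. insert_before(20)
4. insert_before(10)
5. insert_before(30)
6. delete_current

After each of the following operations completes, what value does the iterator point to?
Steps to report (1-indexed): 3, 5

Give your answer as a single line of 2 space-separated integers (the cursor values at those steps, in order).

After 1 (prev): list=[7, 4, 1, 3] cursor@7
After 2 (insert_after(72)): list=[7, 72, 4, 1, 3] cursor@7
After 3 (insert_before(20)): list=[20, 7, 72, 4, 1, 3] cursor@7
After 4 (insert_before(10)): list=[20, 10, 7, 72, 4, 1, 3] cursor@7
After 5 (insert_before(30)): list=[20, 10, 30, 7, 72, 4, 1, 3] cursor@7
After 6 (delete_current): list=[20, 10, 30, 72, 4, 1, 3] cursor@72

Answer: 7 7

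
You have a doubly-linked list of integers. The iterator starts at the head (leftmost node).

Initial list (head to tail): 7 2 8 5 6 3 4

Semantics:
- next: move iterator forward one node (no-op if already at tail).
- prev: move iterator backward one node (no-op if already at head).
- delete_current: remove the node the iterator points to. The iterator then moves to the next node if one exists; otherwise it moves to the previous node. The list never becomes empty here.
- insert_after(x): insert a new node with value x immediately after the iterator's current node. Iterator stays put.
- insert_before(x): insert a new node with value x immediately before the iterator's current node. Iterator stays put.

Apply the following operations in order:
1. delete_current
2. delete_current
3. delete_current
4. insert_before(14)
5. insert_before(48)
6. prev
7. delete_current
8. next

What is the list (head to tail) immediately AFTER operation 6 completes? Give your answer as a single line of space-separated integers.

After 1 (delete_current): list=[2, 8, 5, 6, 3, 4] cursor@2
After 2 (delete_current): list=[8, 5, 6, 3, 4] cursor@8
After 3 (delete_current): list=[5, 6, 3, 4] cursor@5
After 4 (insert_before(14)): list=[14, 5, 6, 3, 4] cursor@5
After 5 (insert_before(48)): list=[14, 48, 5, 6, 3, 4] cursor@5
After 6 (prev): list=[14, 48, 5, 6, 3, 4] cursor@48

Answer: 14 48 5 6 3 4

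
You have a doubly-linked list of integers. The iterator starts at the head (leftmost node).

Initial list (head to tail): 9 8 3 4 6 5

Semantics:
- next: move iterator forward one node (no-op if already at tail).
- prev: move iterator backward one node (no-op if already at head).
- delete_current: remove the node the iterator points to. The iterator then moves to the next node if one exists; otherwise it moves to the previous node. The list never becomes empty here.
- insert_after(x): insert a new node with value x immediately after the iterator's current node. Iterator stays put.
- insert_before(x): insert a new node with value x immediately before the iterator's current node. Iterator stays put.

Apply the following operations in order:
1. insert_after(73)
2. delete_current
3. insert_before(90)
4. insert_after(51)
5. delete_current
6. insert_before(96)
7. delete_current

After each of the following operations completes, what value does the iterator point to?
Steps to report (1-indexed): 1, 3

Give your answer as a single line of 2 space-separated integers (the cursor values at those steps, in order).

After 1 (insert_after(73)): list=[9, 73, 8, 3, 4, 6, 5] cursor@9
After 2 (delete_current): list=[73, 8, 3, 4, 6, 5] cursor@73
After 3 (insert_before(90)): list=[90, 73, 8, 3, 4, 6, 5] cursor@73
After 4 (insert_after(51)): list=[90, 73, 51, 8, 3, 4, 6, 5] cursor@73
After 5 (delete_current): list=[90, 51, 8, 3, 4, 6, 5] cursor@51
After 6 (insert_before(96)): list=[90, 96, 51, 8, 3, 4, 6, 5] cursor@51
After 7 (delete_current): list=[90, 96, 8, 3, 4, 6, 5] cursor@8

Answer: 9 73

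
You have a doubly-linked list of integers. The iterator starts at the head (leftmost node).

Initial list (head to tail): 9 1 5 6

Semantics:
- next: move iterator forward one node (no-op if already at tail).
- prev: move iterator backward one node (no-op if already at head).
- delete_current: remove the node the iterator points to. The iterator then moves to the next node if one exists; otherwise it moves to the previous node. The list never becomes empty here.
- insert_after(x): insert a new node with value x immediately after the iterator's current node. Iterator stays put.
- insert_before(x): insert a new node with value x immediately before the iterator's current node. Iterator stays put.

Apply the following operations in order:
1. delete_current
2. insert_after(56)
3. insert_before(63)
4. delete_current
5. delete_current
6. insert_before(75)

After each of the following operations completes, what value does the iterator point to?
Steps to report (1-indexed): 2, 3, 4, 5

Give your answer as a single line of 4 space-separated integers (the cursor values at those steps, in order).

Answer: 1 1 56 5

Derivation:
After 1 (delete_current): list=[1, 5, 6] cursor@1
After 2 (insert_after(56)): list=[1, 56, 5, 6] cursor@1
After 3 (insert_before(63)): list=[63, 1, 56, 5, 6] cursor@1
After 4 (delete_current): list=[63, 56, 5, 6] cursor@56
After 5 (delete_current): list=[63, 5, 6] cursor@5
After 6 (insert_before(75)): list=[63, 75, 5, 6] cursor@5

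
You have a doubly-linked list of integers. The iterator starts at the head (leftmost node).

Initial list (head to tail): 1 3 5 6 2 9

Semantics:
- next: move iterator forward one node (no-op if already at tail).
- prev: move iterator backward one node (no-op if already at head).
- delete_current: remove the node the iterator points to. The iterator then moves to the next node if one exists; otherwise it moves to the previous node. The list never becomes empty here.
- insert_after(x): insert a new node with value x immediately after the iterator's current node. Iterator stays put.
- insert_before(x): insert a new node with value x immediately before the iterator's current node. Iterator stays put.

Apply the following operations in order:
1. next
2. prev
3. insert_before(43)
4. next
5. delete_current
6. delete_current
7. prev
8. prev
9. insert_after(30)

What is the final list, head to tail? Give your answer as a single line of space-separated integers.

Answer: 43 30 1 6 2 9

Derivation:
After 1 (next): list=[1, 3, 5, 6, 2, 9] cursor@3
After 2 (prev): list=[1, 3, 5, 6, 2, 9] cursor@1
After 3 (insert_before(43)): list=[43, 1, 3, 5, 6, 2, 9] cursor@1
After 4 (next): list=[43, 1, 3, 5, 6, 2, 9] cursor@3
After 5 (delete_current): list=[43, 1, 5, 6, 2, 9] cursor@5
After 6 (delete_current): list=[43, 1, 6, 2, 9] cursor@6
After 7 (prev): list=[43, 1, 6, 2, 9] cursor@1
After 8 (prev): list=[43, 1, 6, 2, 9] cursor@43
After 9 (insert_after(30)): list=[43, 30, 1, 6, 2, 9] cursor@43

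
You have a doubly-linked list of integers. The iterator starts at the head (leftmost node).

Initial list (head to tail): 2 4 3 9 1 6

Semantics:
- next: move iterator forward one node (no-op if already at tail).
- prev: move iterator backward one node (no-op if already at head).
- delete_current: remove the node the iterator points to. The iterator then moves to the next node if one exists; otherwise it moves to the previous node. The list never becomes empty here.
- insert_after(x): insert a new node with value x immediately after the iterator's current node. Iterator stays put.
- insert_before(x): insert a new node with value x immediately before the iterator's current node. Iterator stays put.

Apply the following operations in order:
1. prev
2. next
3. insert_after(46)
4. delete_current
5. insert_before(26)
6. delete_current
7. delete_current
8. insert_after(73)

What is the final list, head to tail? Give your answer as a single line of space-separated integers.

After 1 (prev): list=[2, 4, 3, 9, 1, 6] cursor@2
After 2 (next): list=[2, 4, 3, 9, 1, 6] cursor@4
After 3 (insert_after(46)): list=[2, 4, 46, 3, 9, 1, 6] cursor@4
After 4 (delete_current): list=[2, 46, 3, 9, 1, 6] cursor@46
After 5 (insert_before(26)): list=[2, 26, 46, 3, 9, 1, 6] cursor@46
After 6 (delete_current): list=[2, 26, 3, 9, 1, 6] cursor@3
After 7 (delete_current): list=[2, 26, 9, 1, 6] cursor@9
After 8 (insert_after(73)): list=[2, 26, 9, 73, 1, 6] cursor@9

Answer: 2 26 9 73 1 6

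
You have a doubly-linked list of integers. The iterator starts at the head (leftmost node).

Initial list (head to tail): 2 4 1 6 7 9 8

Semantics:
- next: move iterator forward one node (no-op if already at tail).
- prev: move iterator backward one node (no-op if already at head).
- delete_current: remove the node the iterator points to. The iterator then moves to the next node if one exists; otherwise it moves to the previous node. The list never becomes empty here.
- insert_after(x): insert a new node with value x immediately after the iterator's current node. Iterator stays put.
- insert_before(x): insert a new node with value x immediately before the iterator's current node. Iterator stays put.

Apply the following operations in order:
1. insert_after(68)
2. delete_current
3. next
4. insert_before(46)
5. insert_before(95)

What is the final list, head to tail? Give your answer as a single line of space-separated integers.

Answer: 68 46 95 4 1 6 7 9 8

Derivation:
After 1 (insert_after(68)): list=[2, 68, 4, 1, 6, 7, 9, 8] cursor@2
After 2 (delete_current): list=[68, 4, 1, 6, 7, 9, 8] cursor@68
After 3 (next): list=[68, 4, 1, 6, 7, 9, 8] cursor@4
After 4 (insert_before(46)): list=[68, 46, 4, 1, 6, 7, 9, 8] cursor@4
After 5 (insert_before(95)): list=[68, 46, 95, 4, 1, 6, 7, 9, 8] cursor@4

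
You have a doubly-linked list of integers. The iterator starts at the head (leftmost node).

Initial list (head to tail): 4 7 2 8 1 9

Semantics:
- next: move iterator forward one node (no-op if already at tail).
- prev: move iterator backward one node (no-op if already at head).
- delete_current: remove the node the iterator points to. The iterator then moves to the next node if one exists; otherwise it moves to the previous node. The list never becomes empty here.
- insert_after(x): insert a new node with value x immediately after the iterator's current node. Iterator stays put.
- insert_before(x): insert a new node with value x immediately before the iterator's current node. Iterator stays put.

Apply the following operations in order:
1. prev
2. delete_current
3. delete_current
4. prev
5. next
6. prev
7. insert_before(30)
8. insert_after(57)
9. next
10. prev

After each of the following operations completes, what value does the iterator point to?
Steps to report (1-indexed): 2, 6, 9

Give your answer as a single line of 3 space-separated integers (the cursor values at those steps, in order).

After 1 (prev): list=[4, 7, 2, 8, 1, 9] cursor@4
After 2 (delete_current): list=[7, 2, 8, 1, 9] cursor@7
After 3 (delete_current): list=[2, 8, 1, 9] cursor@2
After 4 (prev): list=[2, 8, 1, 9] cursor@2
After 5 (next): list=[2, 8, 1, 9] cursor@8
After 6 (prev): list=[2, 8, 1, 9] cursor@2
After 7 (insert_before(30)): list=[30, 2, 8, 1, 9] cursor@2
After 8 (insert_after(57)): list=[30, 2, 57, 8, 1, 9] cursor@2
After 9 (next): list=[30, 2, 57, 8, 1, 9] cursor@57
After 10 (prev): list=[30, 2, 57, 8, 1, 9] cursor@2

Answer: 7 2 57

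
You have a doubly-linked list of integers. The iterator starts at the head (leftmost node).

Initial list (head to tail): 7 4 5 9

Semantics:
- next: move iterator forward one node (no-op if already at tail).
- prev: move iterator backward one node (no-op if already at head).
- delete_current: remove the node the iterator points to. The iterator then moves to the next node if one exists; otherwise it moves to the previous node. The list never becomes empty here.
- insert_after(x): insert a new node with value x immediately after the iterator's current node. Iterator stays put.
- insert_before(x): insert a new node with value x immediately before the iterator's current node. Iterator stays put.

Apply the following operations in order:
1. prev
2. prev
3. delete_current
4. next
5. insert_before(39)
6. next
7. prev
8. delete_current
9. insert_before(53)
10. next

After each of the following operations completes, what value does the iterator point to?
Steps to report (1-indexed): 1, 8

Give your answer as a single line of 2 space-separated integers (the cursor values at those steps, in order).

After 1 (prev): list=[7, 4, 5, 9] cursor@7
After 2 (prev): list=[7, 4, 5, 9] cursor@7
After 3 (delete_current): list=[4, 5, 9] cursor@4
After 4 (next): list=[4, 5, 9] cursor@5
After 5 (insert_before(39)): list=[4, 39, 5, 9] cursor@5
After 6 (next): list=[4, 39, 5, 9] cursor@9
After 7 (prev): list=[4, 39, 5, 9] cursor@5
After 8 (delete_current): list=[4, 39, 9] cursor@9
After 9 (insert_before(53)): list=[4, 39, 53, 9] cursor@9
After 10 (next): list=[4, 39, 53, 9] cursor@9

Answer: 7 9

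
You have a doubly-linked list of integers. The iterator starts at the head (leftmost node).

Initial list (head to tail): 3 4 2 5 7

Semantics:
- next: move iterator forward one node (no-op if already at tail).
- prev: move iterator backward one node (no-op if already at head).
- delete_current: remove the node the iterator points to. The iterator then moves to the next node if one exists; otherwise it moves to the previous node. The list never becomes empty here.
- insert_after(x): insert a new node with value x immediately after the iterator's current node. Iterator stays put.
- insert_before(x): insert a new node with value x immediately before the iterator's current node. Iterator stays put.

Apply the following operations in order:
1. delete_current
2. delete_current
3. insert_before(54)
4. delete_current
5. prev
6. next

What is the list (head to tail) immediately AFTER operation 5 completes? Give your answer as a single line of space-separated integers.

Answer: 54 5 7

Derivation:
After 1 (delete_current): list=[4, 2, 5, 7] cursor@4
After 2 (delete_current): list=[2, 5, 7] cursor@2
After 3 (insert_before(54)): list=[54, 2, 5, 7] cursor@2
After 4 (delete_current): list=[54, 5, 7] cursor@5
After 5 (prev): list=[54, 5, 7] cursor@54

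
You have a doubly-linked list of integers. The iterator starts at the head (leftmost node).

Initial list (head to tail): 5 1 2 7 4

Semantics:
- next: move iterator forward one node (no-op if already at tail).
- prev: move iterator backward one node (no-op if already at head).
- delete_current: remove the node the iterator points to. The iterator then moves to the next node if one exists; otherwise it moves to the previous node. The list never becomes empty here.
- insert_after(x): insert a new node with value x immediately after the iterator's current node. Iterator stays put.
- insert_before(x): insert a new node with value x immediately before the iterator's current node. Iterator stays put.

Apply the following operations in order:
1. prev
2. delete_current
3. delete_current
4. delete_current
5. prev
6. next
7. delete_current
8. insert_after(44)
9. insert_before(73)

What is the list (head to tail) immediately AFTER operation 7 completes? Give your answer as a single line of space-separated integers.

Answer: 7

Derivation:
After 1 (prev): list=[5, 1, 2, 7, 4] cursor@5
After 2 (delete_current): list=[1, 2, 7, 4] cursor@1
After 3 (delete_current): list=[2, 7, 4] cursor@2
After 4 (delete_current): list=[7, 4] cursor@7
After 5 (prev): list=[7, 4] cursor@7
After 6 (next): list=[7, 4] cursor@4
After 7 (delete_current): list=[7] cursor@7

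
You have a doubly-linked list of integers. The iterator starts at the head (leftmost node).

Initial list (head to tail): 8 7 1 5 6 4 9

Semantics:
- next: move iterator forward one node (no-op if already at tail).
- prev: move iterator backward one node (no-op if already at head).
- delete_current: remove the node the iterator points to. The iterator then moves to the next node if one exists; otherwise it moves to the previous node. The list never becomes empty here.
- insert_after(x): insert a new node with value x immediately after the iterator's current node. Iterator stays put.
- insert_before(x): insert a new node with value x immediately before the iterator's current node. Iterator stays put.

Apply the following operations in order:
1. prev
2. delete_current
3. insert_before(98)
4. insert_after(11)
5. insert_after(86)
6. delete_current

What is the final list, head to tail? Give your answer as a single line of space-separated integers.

Answer: 98 86 11 1 5 6 4 9

Derivation:
After 1 (prev): list=[8, 7, 1, 5, 6, 4, 9] cursor@8
After 2 (delete_current): list=[7, 1, 5, 6, 4, 9] cursor@7
After 3 (insert_before(98)): list=[98, 7, 1, 5, 6, 4, 9] cursor@7
After 4 (insert_after(11)): list=[98, 7, 11, 1, 5, 6, 4, 9] cursor@7
After 5 (insert_after(86)): list=[98, 7, 86, 11, 1, 5, 6, 4, 9] cursor@7
After 6 (delete_current): list=[98, 86, 11, 1, 5, 6, 4, 9] cursor@86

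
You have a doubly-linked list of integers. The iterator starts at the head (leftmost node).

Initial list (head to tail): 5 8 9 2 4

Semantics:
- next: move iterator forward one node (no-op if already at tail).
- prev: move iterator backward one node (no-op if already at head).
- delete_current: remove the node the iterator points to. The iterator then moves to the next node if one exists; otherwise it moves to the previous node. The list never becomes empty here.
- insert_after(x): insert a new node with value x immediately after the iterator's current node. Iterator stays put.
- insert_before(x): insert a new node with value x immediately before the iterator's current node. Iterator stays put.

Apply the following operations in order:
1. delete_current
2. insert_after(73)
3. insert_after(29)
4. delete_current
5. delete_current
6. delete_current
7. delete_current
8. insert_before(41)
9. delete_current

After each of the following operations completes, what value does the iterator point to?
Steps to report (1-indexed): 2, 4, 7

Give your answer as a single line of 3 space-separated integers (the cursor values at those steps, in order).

After 1 (delete_current): list=[8, 9, 2, 4] cursor@8
After 2 (insert_after(73)): list=[8, 73, 9, 2, 4] cursor@8
After 3 (insert_after(29)): list=[8, 29, 73, 9, 2, 4] cursor@8
After 4 (delete_current): list=[29, 73, 9, 2, 4] cursor@29
After 5 (delete_current): list=[73, 9, 2, 4] cursor@73
After 6 (delete_current): list=[9, 2, 4] cursor@9
After 7 (delete_current): list=[2, 4] cursor@2
After 8 (insert_before(41)): list=[41, 2, 4] cursor@2
After 9 (delete_current): list=[41, 4] cursor@4

Answer: 8 29 2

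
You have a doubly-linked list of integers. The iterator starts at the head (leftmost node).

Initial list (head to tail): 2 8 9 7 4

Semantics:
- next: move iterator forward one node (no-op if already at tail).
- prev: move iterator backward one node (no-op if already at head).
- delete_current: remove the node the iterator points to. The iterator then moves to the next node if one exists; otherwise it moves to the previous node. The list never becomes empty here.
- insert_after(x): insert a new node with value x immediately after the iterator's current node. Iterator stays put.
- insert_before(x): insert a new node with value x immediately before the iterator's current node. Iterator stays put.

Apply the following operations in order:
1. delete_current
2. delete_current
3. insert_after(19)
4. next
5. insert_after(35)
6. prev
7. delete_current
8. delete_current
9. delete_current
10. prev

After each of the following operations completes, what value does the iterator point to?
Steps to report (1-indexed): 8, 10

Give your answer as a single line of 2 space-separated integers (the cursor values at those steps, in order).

Answer: 35 7

Derivation:
After 1 (delete_current): list=[8, 9, 7, 4] cursor@8
After 2 (delete_current): list=[9, 7, 4] cursor@9
After 3 (insert_after(19)): list=[9, 19, 7, 4] cursor@9
After 4 (next): list=[9, 19, 7, 4] cursor@19
After 5 (insert_after(35)): list=[9, 19, 35, 7, 4] cursor@19
After 6 (prev): list=[9, 19, 35, 7, 4] cursor@9
After 7 (delete_current): list=[19, 35, 7, 4] cursor@19
After 8 (delete_current): list=[35, 7, 4] cursor@35
After 9 (delete_current): list=[7, 4] cursor@7
After 10 (prev): list=[7, 4] cursor@7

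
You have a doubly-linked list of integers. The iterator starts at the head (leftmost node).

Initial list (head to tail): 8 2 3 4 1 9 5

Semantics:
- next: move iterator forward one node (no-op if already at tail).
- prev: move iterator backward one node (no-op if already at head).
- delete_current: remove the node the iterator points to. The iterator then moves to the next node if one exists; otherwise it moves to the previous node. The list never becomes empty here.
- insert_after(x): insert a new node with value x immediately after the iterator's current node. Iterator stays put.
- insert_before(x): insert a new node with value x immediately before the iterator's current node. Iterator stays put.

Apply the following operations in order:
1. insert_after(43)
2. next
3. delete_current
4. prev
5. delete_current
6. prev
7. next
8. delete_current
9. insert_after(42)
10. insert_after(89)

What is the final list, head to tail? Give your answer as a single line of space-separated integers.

Answer: 2 4 89 42 1 9 5

Derivation:
After 1 (insert_after(43)): list=[8, 43, 2, 3, 4, 1, 9, 5] cursor@8
After 2 (next): list=[8, 43, 2, 3, 4, 1, 9, 5] cursor@43
After 3 (delete_current): list=[8, 2, 3, 4, 1, 9, 5] cursor@2
After 4 (prev): list=[8, 2, 3, 4, 1, 9, 5] cursor@8
After 5 (delete_current): list=[2, 3, 4, 1, 9, 5] cursor@2
After 6 (prev): list=[2, 3, 4, 1, 9, 5] cursor@2
After 7 (next): list=[2, 3, 4, 1, 9, 5] cursor@3
After 8 (delete_current): list=[2, 4, 1, 9, 5] cursor@4
After 9 (insert_after(42)): list=[2, 4, 42, 1, 9, 5] cursor@4
After 10 (insert_after(89)): list=[2, 4, 89, 42, 1, 9, 5] cursor@4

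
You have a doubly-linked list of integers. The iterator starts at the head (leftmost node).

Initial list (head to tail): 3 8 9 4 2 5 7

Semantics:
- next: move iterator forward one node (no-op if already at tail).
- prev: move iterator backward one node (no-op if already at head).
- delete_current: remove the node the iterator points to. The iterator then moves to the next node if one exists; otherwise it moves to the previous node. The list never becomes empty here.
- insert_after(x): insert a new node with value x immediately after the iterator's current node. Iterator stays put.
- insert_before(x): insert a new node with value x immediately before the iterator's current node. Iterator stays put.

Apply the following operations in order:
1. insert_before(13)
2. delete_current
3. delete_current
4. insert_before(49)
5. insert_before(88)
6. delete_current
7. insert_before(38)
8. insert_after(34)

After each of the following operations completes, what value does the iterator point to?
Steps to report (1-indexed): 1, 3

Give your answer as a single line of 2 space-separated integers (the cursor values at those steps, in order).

After 1 (insert_before(13)): list=[13, 3, 8, 9, 4, 2, 5, 7] cursor@3
After 2 (delete_current): list=[13, 8, 9, 4, 2, 5, 7] cursor@8
After 3 (delete_current): list=[13, 9, 4, 2, 5, 7] cursor@9
After 4 (insert_before(49)): list=[13, 49, 9, 4, 2, 5, 7] cursor@9
After 5 (insert_before(88)): list=[13, 49, 88, 9, 4, 2, 5, 7] cursor@9
After 6 (delete_current): list=[13, 49, 88, 4, 2, 5, 7] cursor@4
After 7 (insert_before(38)): list=[13, 49, 88, 38, 4, 2, 5, 7] cursor@4
After 8 (insert_after(34)): list=[13, 49, 88, 38, 4, 34, 2, 5, 7] cursor@4

Answer: 3 9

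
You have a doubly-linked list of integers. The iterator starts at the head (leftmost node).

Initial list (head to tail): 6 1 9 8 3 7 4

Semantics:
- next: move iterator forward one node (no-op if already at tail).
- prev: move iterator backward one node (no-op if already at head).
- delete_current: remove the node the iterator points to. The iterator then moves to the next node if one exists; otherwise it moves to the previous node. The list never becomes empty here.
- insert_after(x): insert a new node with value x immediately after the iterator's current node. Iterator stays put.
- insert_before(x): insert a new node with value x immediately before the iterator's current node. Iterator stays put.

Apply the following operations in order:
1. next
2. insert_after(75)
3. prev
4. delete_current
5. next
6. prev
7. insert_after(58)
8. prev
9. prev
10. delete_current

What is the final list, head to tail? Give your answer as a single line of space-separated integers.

After 1 (next): list=[6, 1, 9, 8, 3, 7, 4] cursor@1
After 2 (insert_after(75)): list=[6, 1, 75, 9, 8, 3, 7, 4] cursor@1
After 3 (prev): list=[6, 1, 75, 9, 8, 3, 7, 4] cursor@6
After 4 (delete_current): list=[1, 75, 9, 8, 3, 7, 4] cursor@1
After 5 (next): list=[1, 75, 9, 8, 3, 7, 4] cursor@75
After 6 (prev): list=[1, 75, 9, 8, 3, 7, 4] cursor@1
After 7 (insert_after(58)): list=[1, 58, 75, 9, 8, 3, 7, 4] cursor@1
After 8 (prev): list=[1, 58, 75, 9, 8, 3, 7, 4] cursor@1
After 9 (prev): list=[1, 58, 75, 9, 8, 3, 7, 4] cursor@1
After 10 (delete_current): list=[58, 75, 9, 8, 3, 7, 4] cursor@58

Answer: 58 75 9 8 3 7 4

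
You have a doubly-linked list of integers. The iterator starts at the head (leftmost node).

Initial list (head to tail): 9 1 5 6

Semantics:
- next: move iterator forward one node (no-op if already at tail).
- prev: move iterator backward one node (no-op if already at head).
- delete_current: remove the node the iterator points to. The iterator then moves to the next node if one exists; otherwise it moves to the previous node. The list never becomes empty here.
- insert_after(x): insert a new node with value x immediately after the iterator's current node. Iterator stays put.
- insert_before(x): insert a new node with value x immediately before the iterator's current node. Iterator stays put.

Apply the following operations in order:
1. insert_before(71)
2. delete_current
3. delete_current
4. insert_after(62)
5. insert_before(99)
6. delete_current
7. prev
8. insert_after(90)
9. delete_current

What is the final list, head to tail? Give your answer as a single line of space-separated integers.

After 1 (insert_before(71)): list=[71, 9, 1, 5, 6] cursor@9
After 2 (delete_current): list=[71, 1, 5, 6] cursor@1
After 3 (delete_current): list=[71, 5, 6] cursor@5
After 4 (insert_after(62)): list=[71, 5, 62, 6] cursor@5
After 5 (insert_before(99)): list=[71, 99, 5, 62, 6] cursor@5
After 6 (delete_current): list=[71, 99, 62, 6] cursor@62
After 7 (prev): list=[71, 99, 62, 6] cursor@99
After 8 (insert_after(90)): list=[71, 99, 90, 62, 6] cursor@99
After 9 (delete_current): list=[71, 90, 62, 6] cursor@90

Answer: 71 90 62 6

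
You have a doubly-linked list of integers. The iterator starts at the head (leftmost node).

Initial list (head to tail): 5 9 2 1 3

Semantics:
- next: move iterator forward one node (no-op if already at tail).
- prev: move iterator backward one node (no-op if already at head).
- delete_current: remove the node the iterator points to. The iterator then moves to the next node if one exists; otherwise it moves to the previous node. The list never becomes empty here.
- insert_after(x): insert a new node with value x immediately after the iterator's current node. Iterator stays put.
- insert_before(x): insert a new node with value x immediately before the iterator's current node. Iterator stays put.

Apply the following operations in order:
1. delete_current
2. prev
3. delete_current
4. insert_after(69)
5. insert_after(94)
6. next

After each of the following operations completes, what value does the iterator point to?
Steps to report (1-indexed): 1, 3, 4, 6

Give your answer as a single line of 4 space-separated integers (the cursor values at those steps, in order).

Answer: 9 2 2 94

Derivation:
After 1 (delete_current): list=[9, 2, 1, 3] cursor@9
After 2 (prev): list=[9, 2, 1, 3] cursor@9
After 3 (delete_current): list=[2, 1, 3] cursor@2
After 4 (insert_after(69)): list=[2, 69, 1, 3] cursor@2
After 5 (insert_after(94)): list=[2, 94, 69, 1, 3] cursor@2
After 6 (next): list=[2, 94, 69, 1, 3] cursor@94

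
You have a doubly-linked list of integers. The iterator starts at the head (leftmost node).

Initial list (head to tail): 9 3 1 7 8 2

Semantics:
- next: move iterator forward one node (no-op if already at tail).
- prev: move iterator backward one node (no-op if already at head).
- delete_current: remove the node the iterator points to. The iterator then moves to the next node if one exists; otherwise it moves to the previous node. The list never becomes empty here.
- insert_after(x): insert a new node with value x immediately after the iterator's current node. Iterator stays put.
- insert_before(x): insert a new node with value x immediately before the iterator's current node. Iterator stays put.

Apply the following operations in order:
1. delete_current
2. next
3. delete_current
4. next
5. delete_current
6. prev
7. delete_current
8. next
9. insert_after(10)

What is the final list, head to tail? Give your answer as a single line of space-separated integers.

After 1 (delete_current): list=[3, 1, 7, 8, 2] cursor@3
After 2 (next): list=[3, 1, 7, 8, 2] cursor@1
After 3 (delete_current): list=[3, 7, 8, 2] cursor@7
After 4 (next): list=[3, 7, 8, 2] cursor@8
After 5 (delete_current): list=[3, 7, 2] cursor@2
After 6 (prev): list=[3, 7, 2] cursor@7
After 7 (delete_current): list=[3, 2] cursor@2
After 8 (next): list=[3, 2] cursor@2
After 9 (insert_after(10)): list=[3, 2, 10] cursor@2

Answer: 3 2 10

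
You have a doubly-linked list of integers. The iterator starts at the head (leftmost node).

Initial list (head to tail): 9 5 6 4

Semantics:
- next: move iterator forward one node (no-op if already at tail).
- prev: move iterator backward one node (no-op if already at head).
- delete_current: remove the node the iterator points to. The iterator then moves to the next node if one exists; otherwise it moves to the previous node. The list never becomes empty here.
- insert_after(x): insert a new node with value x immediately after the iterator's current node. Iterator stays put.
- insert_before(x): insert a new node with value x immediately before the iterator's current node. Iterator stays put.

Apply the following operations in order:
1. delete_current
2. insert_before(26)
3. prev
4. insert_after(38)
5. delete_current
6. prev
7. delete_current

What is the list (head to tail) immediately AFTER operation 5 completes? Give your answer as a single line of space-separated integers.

Answer: 38 5 6 4

Derivation:
After 1 (delete_current): list=[5, 6, 4] cursor@5
After 2 (insert_before(26)): list=[26, 5, 6, 4] cursor@5
After 3 (prev): list=[26, 5, 6, 4] cursor@26
After 4 (insert_after(38)): list=[26, 38, 5, 6, 4] cursor@26
After 5 (delete_current): list=[38, 5, 6, 4] cursor@38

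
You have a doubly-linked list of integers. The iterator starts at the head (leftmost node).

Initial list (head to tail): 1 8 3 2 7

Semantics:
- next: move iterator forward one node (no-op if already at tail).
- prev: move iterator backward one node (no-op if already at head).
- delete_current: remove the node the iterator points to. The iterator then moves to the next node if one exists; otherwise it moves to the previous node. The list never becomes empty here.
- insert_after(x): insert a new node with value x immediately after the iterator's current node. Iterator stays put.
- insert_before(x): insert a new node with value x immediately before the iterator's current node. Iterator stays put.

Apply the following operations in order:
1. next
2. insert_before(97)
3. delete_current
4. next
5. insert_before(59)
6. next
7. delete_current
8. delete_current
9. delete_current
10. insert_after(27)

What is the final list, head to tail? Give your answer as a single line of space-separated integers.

Answer: 1 97 3 27

Derivation:
After 1 (next): list=[1, 8, 3, 2, 7] cursor@8
After 2 (insert_before(97)): list=[1, 97, 8, 3, 2, 7] cursor@8
After 3 (delete_current): list=[1, 97, 3, 2, 7] cursor@3
After 4 (next): list=[1, 97, 3, 2, 7] cursor@2
After 5 (insert_before(59)): list=[1, 97, 3, 59, 2, 7] cursor@2
After 6 (next): list=[1, 97, 3, 59, 2, 7] cursor@7
After 7 (delete_current): list=[1, 97, 3, 59, 2] cursor@2
After 8 (delete_current): list=[1, 97, 3, 59] cursor@59
After 9 (delete_current): list=[1, 97, 3] cursor@3
After 10 (insert_after(27)): list=[1, 97, 3, 27] cursor@3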